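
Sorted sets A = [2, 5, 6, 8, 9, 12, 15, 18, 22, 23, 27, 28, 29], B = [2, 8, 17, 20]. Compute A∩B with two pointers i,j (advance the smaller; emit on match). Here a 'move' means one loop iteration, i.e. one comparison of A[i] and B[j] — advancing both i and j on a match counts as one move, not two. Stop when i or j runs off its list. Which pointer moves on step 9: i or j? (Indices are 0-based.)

[i=0,j=0] 2==2 emit → i++,j++
[i=1,j=1] 5<8 → i++
[i=2,j=1] 6<8 → i++
[i=3,j=1] 8==8 emit → i++,j++
[i=4,j=2] 9<17 → i++
[i=5,j=2] 12<17 → i++
[i=6,j=2] 15<17 → i++
[i=7,j=2] 18>17 → j++
[i=7,j=3] 18<20 → i++

i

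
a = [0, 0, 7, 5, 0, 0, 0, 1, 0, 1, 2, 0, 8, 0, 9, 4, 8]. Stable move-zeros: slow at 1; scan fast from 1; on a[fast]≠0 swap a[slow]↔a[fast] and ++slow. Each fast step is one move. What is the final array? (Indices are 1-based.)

[7, 5, 1, 1, 2, 8, 9, 4, 8, 0, 0, 0, 0, 0, 0, 0, 0]

(s=1,f=1) a[fast]=0 → fast++
(s=1,f=2) a[fast]=0 → fast++
(s=1,f=3) a[fast]=7≠0 swap→a[1]=7 → slow++,fast++
(s=2,f=4) a[fast]=5≠0 swap→a[2]=5 → slow++,fast++
(s=3,f=5) a[fast]=0 → fast++
(s=3,f=6) a[fast]=0 → fast++
(s=3,f=7) a[fast]=0 → fast++
(s=3,f=8) a[fast]=1≠0 swap→a[3]=1 → slow++,fast++
(s=4,f=9) a[fast]=0 → fast++
(s=4,f=10) a[fast]=1≠0 swap→a[4]=1 → slow++,fast++
(s=5,f=11) a[fast]=2≠0 swap→a[5]=2 → slow++,fast++
(s=6,f=12) a[fast]=0 → fast++
(s=6,f=13) a[fast]=8≠0 swap→a[6]=8 → slow++,fast++
(s=7,f=14) a[fast]=0 → fast++
(s=7,f=15) a[fast]=9≠0 swap→a[7]=9 → slow++,fast++
(s=8,f=16) a[fast]=4≠0 swap→a[8]=4 → slow++,fast++
(s=9,f=17) a[fast]=8≠0 swap→a[9]=8 → slow++,fast++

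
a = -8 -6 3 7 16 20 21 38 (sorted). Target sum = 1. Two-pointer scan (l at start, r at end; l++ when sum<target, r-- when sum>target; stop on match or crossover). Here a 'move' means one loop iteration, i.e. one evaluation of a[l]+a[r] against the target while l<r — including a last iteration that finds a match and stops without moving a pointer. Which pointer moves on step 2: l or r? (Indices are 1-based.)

r

[1,8] -8+38=30 >1 → r--
[1,7] -8+21=13 >1 → r--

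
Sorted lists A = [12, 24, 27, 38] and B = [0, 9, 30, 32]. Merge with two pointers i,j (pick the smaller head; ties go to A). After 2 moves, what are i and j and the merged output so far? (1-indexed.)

i=1, j=3, merged so far=[0, 9]

[i=1,j=1] A[i]=12>B[j]=0 take 0 → j++
[i=1,j=2] A[i]=12>B[j]=9 take 9 → j++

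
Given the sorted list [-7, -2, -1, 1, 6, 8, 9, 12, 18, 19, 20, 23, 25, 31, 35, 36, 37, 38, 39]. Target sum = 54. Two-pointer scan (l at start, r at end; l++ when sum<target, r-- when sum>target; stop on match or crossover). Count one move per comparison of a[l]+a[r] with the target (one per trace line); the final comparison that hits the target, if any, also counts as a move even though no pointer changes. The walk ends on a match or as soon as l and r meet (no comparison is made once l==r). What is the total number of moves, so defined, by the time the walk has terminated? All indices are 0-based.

12 moves

[0,18] -7+39=32 <54 → l++
[1,18] -2+39=37 <54 → l++
[2,18] -1+39=38 <54 → l++
[3,18] 1+39=40 <54 → l++
[4,18] 6+39=45 <54 → l++
[5,18] 8+39=47 <54 → l++
[6,18] 9+39=48 <54 → l++
[7,18] 12+39=51 <54 → l++
[8,18] 18+39=57 >54 → r--
[8,17] 18+38=56 >54 → r--
[8,16] 18+37=55 >54 → r--
[8,15] 18+36=54 → found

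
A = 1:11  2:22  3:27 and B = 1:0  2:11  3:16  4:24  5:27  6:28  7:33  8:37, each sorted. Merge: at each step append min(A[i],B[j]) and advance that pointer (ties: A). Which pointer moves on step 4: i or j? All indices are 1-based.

[i=1,j=1] A[i]=11>B[j]=0 take 0 → j++
[i=1,j=2] A[i]=11<=B[j]=11 take 11 → i++
[i=2,j=2] A[i]=22>B[j]=11 take 11 → j++
[i=2,j=3] A[i]=22>B[j]=16 take 16 → j++

j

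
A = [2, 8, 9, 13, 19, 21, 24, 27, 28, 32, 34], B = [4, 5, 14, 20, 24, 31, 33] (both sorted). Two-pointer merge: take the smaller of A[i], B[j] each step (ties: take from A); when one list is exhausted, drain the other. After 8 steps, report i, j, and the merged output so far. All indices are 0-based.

[i=0,j=0] A[i]=2<=B[j]=4 take 2 → i++
[i=1,j=0] A[i]=8>B[j]=4 take 4 → j++
[i=1,j=1] A[i]=8>B[j]=5 take 5 → j++
[i=1,j=2] A[i]=8<=B[j]=14 take 8 → i++
[i=2,j=2] A[i]=9<=B[j]=14 take 9 → i++
[i=3,j=2] A[i]=13<=B[j]=14 take 13 → i++
[i=4,j=2] A[i]=19>B[j]=14 take 14 → j++
[i=4,j=3] A[i]=19<=B[j]=20 take 19 → i++

i=5, j=3, merged so far=[2, 4, 5, 8, 9, 13, 14, 19]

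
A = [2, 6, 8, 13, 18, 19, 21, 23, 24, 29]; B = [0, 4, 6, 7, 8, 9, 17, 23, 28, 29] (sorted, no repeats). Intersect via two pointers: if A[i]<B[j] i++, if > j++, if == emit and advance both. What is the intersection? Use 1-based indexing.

intersection = [6, 8, 23, 29]

i=1 j=1: 2>0, j++
i=1 j=2: 2<4, i++
i=2 j=2: 6>4, j++
i=2 j=3: 6==6 emit, i++,j++
i=3 j=4: 8>7, j++
i=3 j=5: 8==8 emit, i++,j++
i=4 j=6: 13>9, j++
i=4 j=7: 13<17, i++
i=5 j=7: 18>17, j++
i=5 j=8: 18<23, i++
i=6 j=8: 19<23, i++
i=7 j=8: 21<23, i++
i=8 j=8: 23==23 emit, i++,j++
i=9 j=9: 24<28, i++
i=10 j=9: 29>28, j++
i=10 j=10: 29==29 emit, i++,j++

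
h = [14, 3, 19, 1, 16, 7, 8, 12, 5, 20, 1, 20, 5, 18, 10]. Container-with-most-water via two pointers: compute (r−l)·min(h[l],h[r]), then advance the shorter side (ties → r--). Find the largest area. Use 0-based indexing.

[0,14] min(14,10)*14=140 best=140 * → r--
[0,13] min(14,18)*13=182 best=182 * → l++
[1,13] min(3,18)*12=36 best=182 → l++
[2,13] min(19,18)*11=198 best=198 * → r--
[2,12] min(19,5)*10=50 best=198 → r--
[2,11] min(19,20)*9=171 best=198 → l++
[3,11] min(1,20)*8=8 best=198 → l++
[4,11] min(16,20)*7=112 best=198 → l++
[5,11] min(7,20)*6=42 best=198 → l++
[6,11] min(8,20)*5=40 best=198 → l++
[7,11] min(12,20)*4=48 best=198 → l++
[8,11] min(5,20)*3=15 best=198 → l++
[9,11] min(20,20)*2=40 best=198 → r--
[9,10] min(20,1)*1=1 best=198 → r--

max area = 198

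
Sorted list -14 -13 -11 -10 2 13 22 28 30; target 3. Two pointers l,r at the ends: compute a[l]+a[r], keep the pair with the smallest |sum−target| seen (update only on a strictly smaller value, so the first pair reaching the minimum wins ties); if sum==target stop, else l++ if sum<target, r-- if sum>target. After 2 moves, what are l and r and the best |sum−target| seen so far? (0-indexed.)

l=0, r=6, best |Δ|=11

l=0 r=8: -14+30=16 d=13 *, r--
l=0 r=7: -14+28=14 d=11 *, r--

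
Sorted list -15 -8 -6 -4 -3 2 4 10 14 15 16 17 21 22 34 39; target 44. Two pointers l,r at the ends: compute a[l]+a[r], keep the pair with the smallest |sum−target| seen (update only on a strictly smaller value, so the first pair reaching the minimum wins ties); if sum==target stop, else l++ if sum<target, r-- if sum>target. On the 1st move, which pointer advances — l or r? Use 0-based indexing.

[0,15] -15+39=24 d=20 * → l++

l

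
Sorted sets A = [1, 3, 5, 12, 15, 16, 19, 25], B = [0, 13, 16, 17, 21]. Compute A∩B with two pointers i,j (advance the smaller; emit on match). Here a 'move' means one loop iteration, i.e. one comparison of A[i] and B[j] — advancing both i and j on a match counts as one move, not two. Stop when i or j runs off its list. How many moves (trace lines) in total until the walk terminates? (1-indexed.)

i=1 j=1: 1>0, j++
i=1 j=2: 1<13, i++
i=2 j=2: 3<13, i++
i=3 j=2: 5<13, i++
i=4 j=2: 12<13, i++
i=5 j=2: 15>13, j++
i=5 j=3: 15<16, i++
i=6 j=3: 16==16 emit, i++,j++
i=7 j=4: 19>17, j++
i=7 j=5: 19<21, i++
i=8 j=5: 25>21, j++

11 moves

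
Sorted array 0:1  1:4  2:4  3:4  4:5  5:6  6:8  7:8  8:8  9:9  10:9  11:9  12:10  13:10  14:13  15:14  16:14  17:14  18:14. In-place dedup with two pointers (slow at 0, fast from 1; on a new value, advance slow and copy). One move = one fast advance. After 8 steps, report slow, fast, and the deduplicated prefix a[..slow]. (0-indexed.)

slow=4, fast=9, prefix=[1, 4, 5, 6, 8]

slow=0 fast=1: a[fast]=4≠a[slow]=1 write a[1]=4, slow++,fast++
slow=1 fast=2: a[fast]=4=a[slow] dup, fast++
slow=1 fast=3: a[fast]=4=a[slow] dup, fast++
slow=1 fast=4: a[fast]=5≠a[slow]=4 write a[2]=5, slow++,fast++
slow=2 fast=5: a[fast]=6≠a[slow]=5 write a[3]=6, slow++,fast++
slow=3 fast=6: a[fast]=8≠a[slow]=6 write a[4]=8, slow++,fast++
slow=4 fast=7: a[fast]=8=a[slow] dup, fast++
slow=4 fast=8: a[fast]=8=a[slow] dup, fast++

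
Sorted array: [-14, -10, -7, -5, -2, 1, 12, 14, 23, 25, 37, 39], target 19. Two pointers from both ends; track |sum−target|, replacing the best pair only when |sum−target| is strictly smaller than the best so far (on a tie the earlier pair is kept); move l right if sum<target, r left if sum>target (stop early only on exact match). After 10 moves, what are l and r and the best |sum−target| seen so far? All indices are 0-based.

l=0 r=11: -14+39=25 d=6 *, r--
l=0 r=10: -14+37=23 d=4 *, r--
l=0 r=9: -14+25=11 d=8, l++
l=1 r=9: -10+25=15 d=4, l++
l=2 r=9: -7+25=18 d=1 *, l++
l=3 r=9: -5+25=20 d=1, r--
l=3 r=8: -5+23=18 d=1, l++
l=4 r=8: -2+23=21 d=2, r--
l=4 r=7: -2+14=12 d=7, l++
l=5 r=7: 1+14=15 d=4, l++

l=6, r=7, best |Δ|=1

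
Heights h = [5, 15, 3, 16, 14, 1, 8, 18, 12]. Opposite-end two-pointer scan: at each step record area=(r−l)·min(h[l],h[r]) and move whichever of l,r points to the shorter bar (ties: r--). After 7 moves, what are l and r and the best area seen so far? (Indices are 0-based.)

l=6, r=7, best area=90

l=0 r=8: min(5,12)*8=40 best=40 *, l++
l=1 r=8: min(15,12)*7=84 best=84 *, r--
l=1 r=7: min(15,18)*6=90 best=90 *, l++
l=2 r=7: min(3,18)*5=15 best=90, l++
l=3 r=7: min(16,18)*4=64 best=90, l++
l=4 r=7: min(14,18)*3=42 best=90, l++
l=5 r=7: min(1,18)*2=2 best=90, l++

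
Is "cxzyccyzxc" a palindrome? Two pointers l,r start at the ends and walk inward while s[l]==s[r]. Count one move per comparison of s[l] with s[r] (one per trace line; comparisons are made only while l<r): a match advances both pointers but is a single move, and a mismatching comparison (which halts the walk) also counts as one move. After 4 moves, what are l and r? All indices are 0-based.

l=0 r=9: 'c'=='c', l++,r--
l=1 r=8: 'x'=='x', l++,r--
l=2 r=7: 'z'=='z', l++,r--
l=3 r=6: 'y'=='y', l++,r--

l=4, r=5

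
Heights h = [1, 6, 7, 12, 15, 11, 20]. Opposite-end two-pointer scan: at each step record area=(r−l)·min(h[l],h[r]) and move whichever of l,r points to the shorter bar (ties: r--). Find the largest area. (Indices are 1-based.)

l=1 r=7: min(1,20)*6=6 best=6 *, l++
l=2 r=7: min(6,20)*5=30 best=30 *, l++
l=3 r=7: min(7,20)*4=28 best=30, l++
l=4 r=7: min(12,20)*3=36 best=36 *, l++
l=5 r=7: min(15,20)*2=30 best=36, l++
l=6 r=7: min(11,20)*1=11 best=36, l++

max area = 36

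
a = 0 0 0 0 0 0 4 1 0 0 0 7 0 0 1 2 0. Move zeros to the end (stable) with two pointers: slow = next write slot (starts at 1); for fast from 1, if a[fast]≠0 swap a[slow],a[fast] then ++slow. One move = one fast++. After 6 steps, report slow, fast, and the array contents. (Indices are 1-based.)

slow=1, fast=7, a=[0, 0, 0, 0, 0, 0, 4, 1, 0, 0, 0, 7, 0, 0, 1, 2, 0]

(s=1,f=1) a[fast]=0 → fast++
(s=1,f=2) a[fast]=0 → fast++
(s=1,f=3) a[fast]=0 → fast++
(s=1,f=4) a[fast]=0 → fast++
(s=1,f=5) a[fast]=0 → fast++
(s=1,f=6) a[fast]=0 → fast++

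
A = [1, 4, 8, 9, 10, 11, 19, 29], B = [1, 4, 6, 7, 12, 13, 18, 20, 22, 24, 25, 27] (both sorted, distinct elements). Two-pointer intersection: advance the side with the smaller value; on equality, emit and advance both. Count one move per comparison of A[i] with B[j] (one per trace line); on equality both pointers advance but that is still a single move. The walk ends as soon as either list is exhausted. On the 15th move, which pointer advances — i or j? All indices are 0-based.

i=0 j=0: 1==1 emit, i++,j++
i=1 j=1: 4==4 emit, i++,j++
i=2 j=2: 8>6, j++
i=2 j=3: 8>7, j++
i=2 j=4: 8<12, i++
i=3 j=4: 9<12, i++
i=4 j=4: 10<12, i++
i=5 j=4: 11<12, i++
i=6 j=4: 19>12, j++
i=6 j=5: 19>13, j++
i=6 j=6: 19>18, j++
i=6 j=7: 19<20, i++
i=7 j=7: 29>20, j++
i=7 j=8: 29>22, j++
i=7 j=9: 29>24, j++

j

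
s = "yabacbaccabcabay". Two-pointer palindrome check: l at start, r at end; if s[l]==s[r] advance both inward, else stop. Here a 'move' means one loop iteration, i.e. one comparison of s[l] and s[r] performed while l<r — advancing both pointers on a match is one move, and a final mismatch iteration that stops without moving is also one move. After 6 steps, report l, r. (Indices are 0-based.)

l=0 r=15: 'y'=='y', l++,r--
l=1 r=14: 'a'=='a', l++,r--
l=2 r=13: 'b'=='b', l++,r--
l=3 r=12: 'a'=='a', l++,r--
l=4 r=11: 'c'=='c', l++,r--
l=5 r=10: 'b'=='b', l++,r--

l=6, r=9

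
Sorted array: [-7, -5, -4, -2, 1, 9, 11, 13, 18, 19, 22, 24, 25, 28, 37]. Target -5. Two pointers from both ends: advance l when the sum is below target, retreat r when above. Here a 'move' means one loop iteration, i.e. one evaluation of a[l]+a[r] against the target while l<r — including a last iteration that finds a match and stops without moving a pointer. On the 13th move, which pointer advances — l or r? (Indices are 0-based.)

l

[0,14] -7+37=30 >-5 → r--
[0,13] -7+28=21 >-5 → r--
[0,12] -7+25=18 >-5 → r--
[0,11] -7+24=17 >-5 → r--
[0,10] -7+22=15 >-5 → r--
[0,9] -7+19=12 >-5 → r--
[0,8] -7+18=11 >-5 → r--
[0,7] -7+13=6 >-5 → r--
[0,6] -7+11=4 >-5 → r--
[0,5] -7+9=2 >-5 → r--
[0,4] -7+1=-6 <-5 → l++
[1,4] -5+1=-4 >-5 → r--
[1,3] -5+-2=-7 <-5 → l++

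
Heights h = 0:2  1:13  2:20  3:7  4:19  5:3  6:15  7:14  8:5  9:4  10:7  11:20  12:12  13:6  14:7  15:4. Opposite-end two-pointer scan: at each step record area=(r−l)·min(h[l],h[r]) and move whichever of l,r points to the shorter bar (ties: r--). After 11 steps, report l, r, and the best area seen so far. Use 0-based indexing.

[0,15] min(2,4)*15=30 best=30 * → l++
[1,15] min(13,4)*14=56 best=56 * → r--
[1,14] min(13,7)*13=91 best=91 * → r--
[1,13] min(13,6)*12=72 best=91 → r--
[1,12] min(13,12)*11=132 best=132 * → r--
[1,11] min(13,20)*10=130 best=132 → l++
[2,11] min(20,20)*9=180 best=180 * → r--
[2,10] min(20,7)*8=56 best=180 → r--
[2,9] min(20,4)*7=28 best=180 → r--
[2,8] min(20,5)*6=30 best=180 → r--
[2,7] min(20,14)*5=70 best=180 → r--

l=2, r=6, best area=180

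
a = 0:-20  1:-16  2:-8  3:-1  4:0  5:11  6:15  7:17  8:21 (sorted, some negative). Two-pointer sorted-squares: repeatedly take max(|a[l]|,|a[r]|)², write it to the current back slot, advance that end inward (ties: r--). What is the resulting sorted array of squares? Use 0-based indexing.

[0, 1, 64, 121, 225, 256, 289, 400, 441]

l=0 r=8: |-20|<=|21| out[8]=441, r--
l=0 r=7: |-20|>|17| out[7]=400, l++
l=1 r=7: |-16|<=|17| out[6]=289, r--
l=1 r=6: |-16|>|15| out[5]=256, l++
l=2 r=6: |-8|<=|15| out[4]=225, r--
l=2 r=5: |-8|<=|11| out[3]=121, r--
l=2 r=4: |-8|>|0| out[2]=64, l++
l=3 r=4: |-1|>|0| out[1]=1, l++
l=4 r=4: |0|<=|0| out[0]=0, r--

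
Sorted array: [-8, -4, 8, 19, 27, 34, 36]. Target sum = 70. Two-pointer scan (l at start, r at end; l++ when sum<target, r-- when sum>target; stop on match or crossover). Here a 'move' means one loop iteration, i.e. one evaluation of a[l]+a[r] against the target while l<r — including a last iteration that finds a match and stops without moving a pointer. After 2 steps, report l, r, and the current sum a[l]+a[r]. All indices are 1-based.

l=3, r=7, sum=44

[1,7] -8+36=28 <70 → l++
[2,7] -4+36=32 <70 → l++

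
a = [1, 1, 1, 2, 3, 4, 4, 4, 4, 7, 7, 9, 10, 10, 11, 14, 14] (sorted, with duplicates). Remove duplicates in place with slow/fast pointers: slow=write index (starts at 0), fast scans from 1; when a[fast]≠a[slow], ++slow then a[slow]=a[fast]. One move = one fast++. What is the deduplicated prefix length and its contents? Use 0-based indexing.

slow=0 fast=1: a[fast]=1=a[slow] dup, fast++
slow=0 fast=2: a[fast]=1=a[slow] dup, fast++
slow=0 fast=3: a[fast]=2≠a[slow]=1 write a[1]=2, slow++,fast++
slow=1 fast=4: a[fast]=3≠a[slow]=2 write a[2]=3, slow++,fast++
slow=2 fast=5: a[fast]=4≠a[slow]=3 write a[3]=4, slow++,fast++
slow=3 fast=6: a[fast]=4=a[slow] dup, fast++
slow=3 fast=7: a[fast]=4=a[slow] dup, fast++
slow=3 fast=8: a[fast]=4=a[slow] dup, fast++
slow=3 fast=9: a[fast]=7≠a[slow]=4 write a[4]=7, slow++,fast++
slow=4 fast=10: a[fast]=7=a[slow] dup, fast++
slow=4 fast=11: a[fast]=9≠a[slow]=7 write a[5]=9, slow++,fast++
slow=5 fast=12: a[fast]=10≠a[slow]=9 write a[6]=10, slow++,fast++
slow=6 fast=13: a[fast]=10=a[slow] dup, fast++
slow=6 fast=14: a[fast]=11≠a[slow]=10 write a[7]=11, slow++,fast++
slow=7 fast=15: a[fast]=14≠a[slow]=11 write a[8]=14, slow++,fast++
slow=8 fast=16: a[fast]=14=a[slow] dup, fast++

length 9; prefix = [1, 2, 3, 4, 7, 9, 10, 11, 14]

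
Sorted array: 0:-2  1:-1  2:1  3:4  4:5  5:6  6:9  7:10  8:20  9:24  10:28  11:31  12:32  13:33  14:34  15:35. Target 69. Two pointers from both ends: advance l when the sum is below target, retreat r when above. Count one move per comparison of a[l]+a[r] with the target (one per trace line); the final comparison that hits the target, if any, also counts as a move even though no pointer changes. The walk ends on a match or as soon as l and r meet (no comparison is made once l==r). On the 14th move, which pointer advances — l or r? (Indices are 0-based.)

l

[0,15] -2+35=33 <69 → l++
[1,15] -1+35=34 <69 → l++
[2,15] 1+35=36 <69 → l++
[3,15] 4+35=39 <69 → l++
[4,15] 5+35=40 <69 → l++
[5,15] 6+35=41 <69 → l++
[6,15] 9+35=44 <69 → l++
[7,15] 10+35=45 <69 → l++
[8,15] 20+35=55 <69 → l++
[9,15] 24+35=59 <69 → l++
[10,15] 28+35=63 <69 → l++
[11,15] 31+35=66 <69 → l++
[12,15] 32+35=67 <69 → l++
[13,15] 33+35=68 <69 → l++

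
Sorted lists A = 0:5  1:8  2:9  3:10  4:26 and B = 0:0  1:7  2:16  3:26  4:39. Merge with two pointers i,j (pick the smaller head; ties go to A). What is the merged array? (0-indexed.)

[0, 5, 7, 8, 9, 10, 16, 26, 26, 39]

[i=0,j=0] A[i]=5>B[j]=0 take 0 → j++
[i=0,j=1] A[i]=5<=B[j]=7 take 5 → i++
[i=1,j=1] A[i]=8>B[j]=7 take 7 → j++
[i=1,j=2] A[i]=8<=B[j]=16 take 8 → i++
[i=2,j=2] A[i]=9<=B[j]=16 take 9 → i++
[i=3,j=2] A[i]=10<=B[j]=16 take 10 → i++
[i=4,j=2] A[i]=26>B[j]=16 take 16 → j++
[i=4,j=3] A[i]=26<=B[j]=26 take 26 → i++
[i=5,j=3] A done, take B[j]=26 → j++
[i=5,j=4] A done, take B[j]=39 → j++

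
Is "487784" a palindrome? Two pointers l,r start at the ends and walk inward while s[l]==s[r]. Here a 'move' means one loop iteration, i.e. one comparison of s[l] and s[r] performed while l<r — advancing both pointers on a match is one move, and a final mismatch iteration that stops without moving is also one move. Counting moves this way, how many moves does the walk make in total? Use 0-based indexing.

3 moves

l=0 r=5: '4'=='4', l++,r--
l=1 r=4: '8'=='8', l++,r--
l=2 r=3: '7'=='7', l++,r--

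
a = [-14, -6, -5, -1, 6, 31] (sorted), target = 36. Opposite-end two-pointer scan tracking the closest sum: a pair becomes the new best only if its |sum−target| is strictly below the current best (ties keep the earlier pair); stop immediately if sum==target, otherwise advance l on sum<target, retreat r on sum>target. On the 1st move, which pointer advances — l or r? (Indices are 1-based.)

l

l=1 r=6: -14+31=17 d=19 *, l++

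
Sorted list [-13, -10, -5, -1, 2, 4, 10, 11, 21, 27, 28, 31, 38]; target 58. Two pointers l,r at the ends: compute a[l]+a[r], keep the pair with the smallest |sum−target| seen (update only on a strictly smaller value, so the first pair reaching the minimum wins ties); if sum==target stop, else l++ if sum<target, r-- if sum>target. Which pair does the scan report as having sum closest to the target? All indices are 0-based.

l=0 r=12: -13+38=25 d=33 *, l++
l=1 r=12: -10+38=28 d=30 *, l++
l=2 r=12: -5+38=33 d=25 *, l++
l=3 r=12: -1+38=37 d=21 *, l++
l=4 r=12: 2+38=40 d=18 *, l++
l=5 r=12: 4+38=42 d=16 *, l++
l=6 r=12: 10+38=48 d=10 *, l++
l=7 r=12: 11+38=49 d=9 *, l++
l=8 r=12: 21+38=59 d=1 *, r--
l=8 r=11: 21+31=52 d=6, l++
l=9 r=11: 27+31=58 d=0 *, stop

pair (27, 31) with sum 58 (|Δ|=0)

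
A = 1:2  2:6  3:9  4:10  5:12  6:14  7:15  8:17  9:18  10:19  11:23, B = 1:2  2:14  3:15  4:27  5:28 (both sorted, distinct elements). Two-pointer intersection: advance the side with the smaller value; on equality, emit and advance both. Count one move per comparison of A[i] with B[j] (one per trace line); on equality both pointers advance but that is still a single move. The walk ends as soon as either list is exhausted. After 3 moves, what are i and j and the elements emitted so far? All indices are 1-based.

[i=1,j=1] 2==2 emit → i++,j++
[i=2,j=2] 6<14 → i++
[i=3,j=2] 9<14 → i++

i=4, j=2, emitted=[2]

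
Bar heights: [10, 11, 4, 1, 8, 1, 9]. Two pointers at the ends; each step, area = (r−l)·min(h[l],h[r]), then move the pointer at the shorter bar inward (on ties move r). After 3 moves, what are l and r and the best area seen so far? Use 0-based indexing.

[0,6] min(10,9)*6=54 best=54 * → r--
[0,5] min(10,1)*5=5 best=54 → r--
[0,4] min(10,8)*4=32 best=54 → r--

l=0, r=3, best area=54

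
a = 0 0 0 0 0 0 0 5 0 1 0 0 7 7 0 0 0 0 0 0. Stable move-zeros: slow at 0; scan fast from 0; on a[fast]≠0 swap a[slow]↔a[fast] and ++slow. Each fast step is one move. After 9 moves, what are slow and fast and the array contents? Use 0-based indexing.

slow=0 fast=0: a[fast]=0, fast++
slow=0 fast=1: a[fast]=0, fast++
slow=0 fast=2: a[fast]=0, fast++
slow=0 fast=3: a[fast]=0, fast++
slow=0 fast=4: a[fast]=0, fast++
slow=0 fast=5: a[fast]=0, fast++
slow=0 fast=6: a[fast]=0, fast++
slow=0 fast=7: a[fast]=5≠0 swap→a[0]=5, slow++,fast++
slow=1 fast=8: a[fast]=0, fast++

slow=1, fast=9, a=[5, 0, 0, 0, 0, 0, 0, 0, 0, 1, 0, 0, 7, 7, 0, 0, 0, 0, 0, 0]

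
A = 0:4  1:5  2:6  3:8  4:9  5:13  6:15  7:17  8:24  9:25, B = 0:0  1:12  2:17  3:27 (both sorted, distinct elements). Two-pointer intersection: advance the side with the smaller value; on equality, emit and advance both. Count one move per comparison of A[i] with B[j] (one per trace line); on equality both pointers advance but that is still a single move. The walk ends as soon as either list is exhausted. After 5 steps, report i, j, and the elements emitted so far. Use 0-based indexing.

i=4, j=1, emitted=[]

i=0 j=0: 4>0, j++
i=0 j=1: 4<12, i++
i=1 j=1: 5<12, i++
i=2 j=1: 6<12, i++
i=3 j=1: 8<12, i++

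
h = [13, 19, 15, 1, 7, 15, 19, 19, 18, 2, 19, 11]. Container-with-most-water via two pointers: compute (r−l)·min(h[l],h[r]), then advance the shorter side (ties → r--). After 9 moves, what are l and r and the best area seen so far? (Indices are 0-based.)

l=0 r=11: min(13,11)*11=121 best=121 *, r--
l=0 r=10: min(13,19)*10=130 best=130 *, l++
l=1 r=10: min(19,19)*9=171 best=171 *, r--
l=1 r=9: min(19,2)*8=16 best=171, r--
l=1 r=8: min(19,18)*7=126 best=171, r--
l=1 r=7: min(19,19)*6=114 best=171, r--
l=1 r=6: min(19,19)*5=95 best=171, r--
l=1 r=5: min(19,15)*4=60 best=171, r--
l=1 r=4: min(19,7)*3=21 best=171, r--

l=1, r=3, best area=171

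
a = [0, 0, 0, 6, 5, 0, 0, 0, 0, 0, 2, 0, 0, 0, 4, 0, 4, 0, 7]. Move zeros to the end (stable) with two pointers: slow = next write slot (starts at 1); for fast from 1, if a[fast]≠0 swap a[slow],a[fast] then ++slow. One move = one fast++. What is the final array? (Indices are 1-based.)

slow=1 fast=1: a[fast]=0, fast++
slow=1 fast=2: a[fast]=0, fast++
slow=1 fast=3: a[fast]=0, fast++
slow=1 fast=4: a[fast]=6≠0 swap→a[1]=6, slow++,fast++
slow=2 fast=5: a[fast]=5≠0 swap→a[2]=5, slow++,fast++
slow=3 fast=6: a[fast]=0, fast++
slow=3 fast=7: a[fast]=0, fast++
slow=3 fast=8: a[fast]=0, fast++
slow=3 fast=9: a[fast]=0, fast++
slow=3 fast=10: a[fast]=0, fast++
slow=3 fast=11: a[fast]=2≠0 swap→a[3]=2, slow++,fast++
slow=4 fast=12: a[fast]=0, fast++
slow=4 fast=13: a[fast]=0, fast++
slow=4 fast=14: a[fast]=0, fast++
slow=4 fast=15: a[fast]=4≠0 swap→a[4]=4, slow++,fast++
slow=5 fast=16: a[fast]=0, fast++
slow=5 fast=17: a[fast]=4≠0 swap→a[5]=4, slow++,fast++
slow=6 fast=18: a[fast]=0, fast++
slow=6 fast=19: a[fast]=7≠0 swap→a[6]=7, slow++,fast++

[6, 5, 2, 4, 4, 7, 0, 0, 0, 0, 0, 0, 0, 0, 0, 0, 0, 0, 0]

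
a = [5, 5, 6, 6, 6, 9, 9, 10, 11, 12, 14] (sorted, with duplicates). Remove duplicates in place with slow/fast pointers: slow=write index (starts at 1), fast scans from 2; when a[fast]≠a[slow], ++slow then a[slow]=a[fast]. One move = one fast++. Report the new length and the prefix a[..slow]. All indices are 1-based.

length 7; prefix = [5, 6, 9, 10, 11, 12, 14]

slow=1 fast=2: a[fast]=5=a[slow] dup, fast++
slow=1 fast=3: a[fast]=6≠a[slow]=5 write a[2]=6, slow++,fast++
slow=2 fast=4: a[fast]=6=a[slow] dup, fast++
slow=2 fast=5: a[fast]=6=a[slow] dup, fast++
slow=2 fast=6: a[fast]=9≠a[slow]=6 write a[3]=9, slow++,fast++
slow=3 fast=7: a[fast]=9=a[slow] dup, fast++
slow=3 fast=8: a[fast]=10≠a[slow]=9 write a[4]=10, slow++,fast++
slow=4 fast=9: a[fast]=11≠a[slow]=10 write a[5]=11, slow++,fast++
slow=5 fast=10: a[fast]=12≠a[slow]=11 write a[6]=12, slow++,fast++
slow=6 fast=11: a[fast]=14≠a[slow]=12 write a[7]=14, slow++,fast++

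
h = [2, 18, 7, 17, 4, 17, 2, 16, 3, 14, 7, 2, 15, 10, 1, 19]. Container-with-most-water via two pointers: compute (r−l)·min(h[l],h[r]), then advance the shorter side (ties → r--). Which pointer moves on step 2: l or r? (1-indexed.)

l

[1,16] min(2,19)*15=30 best=30 * → l++
[2,16] min(18,19)*14=252 best=252 * → l++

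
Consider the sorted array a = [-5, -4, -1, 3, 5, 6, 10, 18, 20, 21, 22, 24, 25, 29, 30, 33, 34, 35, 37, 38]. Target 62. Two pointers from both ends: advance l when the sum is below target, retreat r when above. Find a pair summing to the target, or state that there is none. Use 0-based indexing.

[0,19] -5+38=33 <62 → l++
[1,19] -4+38=34 <62 → l++
[2,19] -1+38=37 <62 → l++
[3,19] 3+38=41 <62 → l++
[4,19] 5+38=43 <62 → l++
[5,19] 6+38=44 <62 → l++
[6,19] 10+38=48 <62 → l++
[7,19] 18+38=56 <62 → l++
[8,19] 20+38=58 <62 → l++
[9,19] 21+38=59 <62 → l++
[10,19] 22+38=60 <62 → l++
[11,19] 24+38=62 → found

(24, 38)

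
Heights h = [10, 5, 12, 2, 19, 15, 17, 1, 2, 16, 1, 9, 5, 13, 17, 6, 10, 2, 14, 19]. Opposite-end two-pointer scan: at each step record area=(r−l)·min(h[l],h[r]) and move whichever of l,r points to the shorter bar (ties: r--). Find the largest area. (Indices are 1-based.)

max area = 285

l=1 r=20: min(10,19)*19=190 best=190 *, l++
l=2 r=20: min(5,19)*18=90 best=190, l++
l=3 r=20: min(12,19)*17=204 best=204 *, l++
l=4 r=20: min(2,19)*16=32 best=204, l++
l=5 r=20: min(19,19)*15=285 best=285 *, r--
l=5 r=19: min(19,14)*14=196 best=285, r--
l=5 r=18: min(19,2)*13=26 best=285, r--
l=5 r=17: min(19,10)*12=120 best=285, r--
l=5 r=16: min(19,6)*11=66 best=285, r--
l=5 r=15: min(19,17)*10=170 best=285, r--
l=5 r=14: min(19,13)*9=117 best=285, r--
l=5 r=13: min(19,5)*8=40 best=285, r--
l=5 r=12: min(19,9)*7=63 best=285, r--
l=5 r=11: min(19,1)*6=6 best=285, r--
l=5 r=10: min(19,16)*5=80 best=285, r--
l=5 r=9: min(19,2)*4=8 best=285, r--
l=5 r=8: min(19,1)*3=3 best=285, r--
l=5 r=7: min(19,17)*2=34 best=285, r--
l=5 r=6: min(19,15)*1=15 best=285, r--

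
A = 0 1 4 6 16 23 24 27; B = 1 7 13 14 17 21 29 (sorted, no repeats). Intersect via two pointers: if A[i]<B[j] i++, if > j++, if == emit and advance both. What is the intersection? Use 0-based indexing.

intersection = [1]

[i=0,j=0] 0<1 → i++
[i=1,j=0] 1==1 emit → i++,j++
[i=2,j=1] 4<7 → i++
[i=3,j=1] 6<7 → i++
[i=4,j=1] 16>7 → j++
[i=4,j=2] 16>13 → j++
[i=4,j=3] 16>14 → j++
[i=4,j=4] 16<17 → i++
[i=5,j=4] 23>17 → j++
[i=5,j=5] 23>21 → j++
[i=5,j=6] 23<29 → i++
[i=6,j=6] 24<29 → i++
[i=7,j=6] 27<29 → i++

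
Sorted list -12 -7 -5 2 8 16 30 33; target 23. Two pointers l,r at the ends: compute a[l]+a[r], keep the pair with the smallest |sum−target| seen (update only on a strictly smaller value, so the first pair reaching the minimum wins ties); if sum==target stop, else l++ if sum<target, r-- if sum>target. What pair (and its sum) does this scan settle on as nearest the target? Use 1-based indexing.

pair (-7, 30) with sum 23 (|Δ|=0)

l=1 r=8: -12+33=21 d=2 *, l++
l=2 r=8: -7+33=26 d=3, r--
l=2 r=7: -7+30=23 d=0 *, stop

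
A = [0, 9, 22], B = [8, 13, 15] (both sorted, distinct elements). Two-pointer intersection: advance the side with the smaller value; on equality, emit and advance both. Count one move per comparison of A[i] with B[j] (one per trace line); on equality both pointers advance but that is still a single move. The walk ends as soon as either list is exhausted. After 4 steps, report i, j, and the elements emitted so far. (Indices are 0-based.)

i=0 j=0: 0<8, i++
i=1 j=0: 9>8, j++
i=1 j=1: 9<13, i++
i=2 j=1: 22>13, j++

i=2, j=2, emitted=[]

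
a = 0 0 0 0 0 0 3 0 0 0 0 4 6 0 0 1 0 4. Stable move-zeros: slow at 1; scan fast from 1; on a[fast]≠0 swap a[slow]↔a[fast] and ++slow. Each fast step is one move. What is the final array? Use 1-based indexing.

[3, 4, 6, 1, 4, 0, 0, 0, 0, 0, 0, 0, 0, 0, 0, 0, 0, 0]

(s=1,f=1) a[fast]=0 → fast++
(s=1,f=2) a[fast]=0 → fast++
(s=1,f=3) a[fast]=0 → fast++
(s=1,f=4) a[fast]=0 → fast++
(s=1,f=5) a[fast]=0 → fast++
(s=1,f=6) a[fast]=0 → fast++
(s=1,f=7) a[fast]=3≠0 swap→a[1]=3 → slow++,fast++
(s=2,f=8) a[fast]=0 → fast++
(s=2,f=9) a[fast]=0 → fast++
(s=2,f=10) a[fast]=0 → fast++
(s=2,f=11) a[fast]=0 → fast++
(s=2,f=12) a[fast]=4≠0 swap→a[2]=4 → slow++,fast++
(s=3,f=13) a[fast]=6≠0 swap→a[3]=6 → slow++,fast++
(s=4,f=14) a[fast]=0 → fast++
(s=4,f=15) a[fast]=0 → fast++
(s=4,f=16) a[fast]=1≠0 swap→a[4]=1 → slow++,fast++
(s=5,f=17) a[fast]=0 → fast++
(s=5,f=18) a[fast]=4≠0 swap→a[5]=4 → slow++,fast++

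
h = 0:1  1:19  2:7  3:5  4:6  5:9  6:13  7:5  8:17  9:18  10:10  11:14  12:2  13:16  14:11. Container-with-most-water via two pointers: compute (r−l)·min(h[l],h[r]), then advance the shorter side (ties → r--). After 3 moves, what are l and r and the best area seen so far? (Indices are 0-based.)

[0,14] min(1,11)*14=14 best=14 * → l++
[1,14] min(19,11)*13=143 best=143 * → r--
[1,13] min(19,16)*12=192 best=192 * → r--

l=1, r=12, best area=192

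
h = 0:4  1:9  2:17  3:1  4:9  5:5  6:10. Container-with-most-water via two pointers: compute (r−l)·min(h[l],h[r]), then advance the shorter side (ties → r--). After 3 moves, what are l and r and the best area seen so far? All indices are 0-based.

[0,6] min(4,10)*6=24 best=24 * → l++
[1,6] min(9,10)*5=45 best=45 * → l++
[2,6] min(17,10)*4=40 best=45 → r--

l=2, r=5, best area=45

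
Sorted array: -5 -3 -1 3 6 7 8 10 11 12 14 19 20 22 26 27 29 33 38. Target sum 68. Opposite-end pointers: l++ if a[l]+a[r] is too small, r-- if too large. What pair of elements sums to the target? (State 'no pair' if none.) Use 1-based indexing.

[1,19] -5+38=33 <68 → l++
[2,19] -3+38=35 <68 → l++
[3,19] -1+38=37 <68 → l++
[4,19] 3+38=41 <68 → l++
[5,19] 6+38=44 <68 → l++
[6,19] 7+38=45 <68 → l++
[7,19] 8+38=46 <68 → l++
[8,19] 10+38=48 <68 → l++
[9,19] 11+38=49 <68 → l++
[10,19] 12+38=50 <68 → l++
[11,19] 14+38=52 <68 → l++
[12,19] 19+38=57 <68 → l++
[13,19] 20+38=58 <68 → l++
[14,19] 22+38=60 <68 → l++
[15,19] 26+38=64 <68 → l++
[16,19] 27+38=65 <68 → l++
[17,19] 29+38=67 <68 → l++
[18,19] 33+38=71 >68 → r--

no pair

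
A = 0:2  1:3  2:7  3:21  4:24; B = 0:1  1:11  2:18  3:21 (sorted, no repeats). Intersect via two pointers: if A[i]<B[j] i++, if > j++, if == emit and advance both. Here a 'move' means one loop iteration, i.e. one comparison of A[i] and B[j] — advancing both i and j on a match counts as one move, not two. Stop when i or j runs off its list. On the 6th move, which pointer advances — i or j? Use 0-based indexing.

j

i=0 j=0: 2>1, j++
i=0 j=1: 2<11, i++
i=1 j=1: 3<11, i++
i=2 j=1: 7<11, i++
i=3 j=1: 21>11, j++
i=3 j=2: 21>18, j++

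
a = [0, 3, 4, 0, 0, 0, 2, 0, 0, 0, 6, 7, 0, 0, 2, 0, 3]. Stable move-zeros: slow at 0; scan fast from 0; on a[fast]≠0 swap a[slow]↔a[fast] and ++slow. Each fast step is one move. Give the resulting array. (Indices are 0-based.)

[3, 4, 2, 6, 7, 2, 3, 0, 0, 0, 0, 0, 0, 0, 0, 0, 0]

(s=0,f=0) a[fast]=0 → fast++
(s=0,f=1) a[fast]=3≠0 swap→a[0]=3 → slow++,fast++
(s=1,f=2) a[fast]=4≠0 swap→a[1]=4 → slow++,fast++
(s=2,f=3) a[fast]=0 → fast++
(s=2,f=4) a[fast]=0 → fast++
(s=2,f=5) a[fast]=0 → fast++
(s=2,f=6) a[fast]=2≠0 swap→a[2]=2 → slow++,fast++
(s=3,f=7) a[fast]=0 → fast++
(s=3,f=8) a[fast]=0 → fast++
(s=3,f=9) a[fast]=0 → fast++
(s=3,f=10) a[fast]=6≠0 swap→a[3]=6 → slow++,fast++
(s=4,f=11) a[fast]=7≠0 swap→a[4]=7 → slow++,fast++
(s=5,f=12) a[fast]=0 → fast++
(s=5,f=13) a[fast]=0 → fast++
(s=5,f=14) a[fast]=2≠0 swap→a[5]=2 → slow++,fast++
(s=6,f=15) a[fast]=0 → fast++
(s=6,f=16) a[fast]=3≠0 swap→a[6]=3 → slow++,fast++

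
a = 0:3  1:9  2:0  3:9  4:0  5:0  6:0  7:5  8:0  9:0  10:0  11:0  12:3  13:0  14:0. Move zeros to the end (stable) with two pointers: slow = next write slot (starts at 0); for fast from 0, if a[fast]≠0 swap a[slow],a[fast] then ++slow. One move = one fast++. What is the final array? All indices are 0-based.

(s=0,f=0) a[fast]=3≠0 swap→a[0]=3 → slow++,fast++
(s=1,f=1) a[fast]=9≠0 swap→a[1]=9 → slow++,fast++
(s=2,f=2) a[fast]=0 → fast++
(s=2,f=3) a[fast]=9≠0 swap→a[2]=9 → slow++,fast++
(s=3,f=4) a[fast]=0 → fast++
(s=3,f=5) a[fast]=0 → fast++
(s=3,f=6) a[fast]=0 → fast++
(s=3,f=7) a[fast]=5≠0 swap→a[3]=5 → slow++,fast++
(s=4,f=8) a[fast]=0 → fast++
(s=4,f=9) a[fast]=0 → fast++
(s=4,f=10) a[fast]=0 → fast++
(s=4,f=11) a[fast]=0 → fast++
(s=4,f=12) a[fast]=3≠0 swap→a[4]=3 → slow++,fast++
(s=5,f=13) a[fast]=0 → fast++
(s=5,f=14) a[fast]=0 → fast++

[3, 9, 9, 5, 3, 0, 0, 0, 0, 0, 0, 0, 0, 0, 0]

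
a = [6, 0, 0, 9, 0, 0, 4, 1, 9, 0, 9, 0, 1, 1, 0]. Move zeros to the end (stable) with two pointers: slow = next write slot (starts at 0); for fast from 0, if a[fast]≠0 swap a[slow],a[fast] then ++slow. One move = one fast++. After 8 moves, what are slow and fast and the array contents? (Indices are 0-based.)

slow=0 fast=0: a[fast]=6≠0 swap→a[0]=6, slow++,fast++
slow=1 fast=1: a[fast]=0, fast++
slow=1 fast=2: a[fast]=0, fast++
slow=1 fast=3: a[fast]=9≠0 swap→a[1]=9, slow++,fast++
slow=2 fast=4: a[fast]=0, fast++
slow=2 fast=5: a[fast]=0, fast++
slow=2 fast=6: a[fast]=4≠0 swap→a[2]=4, slow++,fast++
slow=3 fast=7: a[fast]=1≠0 swap→a[3]=1, slow++,fast++

slow=4, fast=8, a=[6, 9, 4, 1, 0, 0, 0, 0, 9, 0, 9, 0, 1, 1, 0]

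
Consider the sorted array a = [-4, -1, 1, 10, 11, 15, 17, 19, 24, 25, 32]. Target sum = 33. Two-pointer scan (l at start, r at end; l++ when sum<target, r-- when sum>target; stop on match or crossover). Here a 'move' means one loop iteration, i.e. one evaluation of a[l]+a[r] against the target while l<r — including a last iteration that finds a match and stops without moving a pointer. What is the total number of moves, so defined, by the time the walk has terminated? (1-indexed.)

3 moves

[1,11] -4+32=28 <33 → l++
[2,11] -1+32=31 <33 → l++
[3,11] 1+32=33 → found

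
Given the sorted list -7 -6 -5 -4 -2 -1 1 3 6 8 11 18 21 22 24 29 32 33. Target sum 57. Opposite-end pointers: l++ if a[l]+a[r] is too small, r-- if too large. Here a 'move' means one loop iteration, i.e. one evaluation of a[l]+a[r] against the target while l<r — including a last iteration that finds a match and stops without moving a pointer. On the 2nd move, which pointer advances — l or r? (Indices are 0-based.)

l=0 r=17: -7+33=26 <57, l++
l=1 r=17: -6+33=27 <57, l++

l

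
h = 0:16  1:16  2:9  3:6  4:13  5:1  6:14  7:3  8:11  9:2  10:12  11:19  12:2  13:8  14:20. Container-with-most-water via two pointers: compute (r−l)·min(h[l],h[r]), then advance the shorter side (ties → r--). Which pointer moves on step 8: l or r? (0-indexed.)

[0,14] min(16,20)*14=224 best=224 * → l++
[1,14] min(16,20)*13=208 best=224 → l++
[2,14] min(9,20)*12=108 best=224 → l++
[3,14] min(6,20)*11=66 best=224 → l++
[4,14] min(13,20)*10=130 best=224 → l++
[5,14] min(1,20)*9=9 best=224 → l++
[6,14] min(14,20)*8=112 best=224 → l++
[7,14] min(3,20)*7=21 best=224 → l++

l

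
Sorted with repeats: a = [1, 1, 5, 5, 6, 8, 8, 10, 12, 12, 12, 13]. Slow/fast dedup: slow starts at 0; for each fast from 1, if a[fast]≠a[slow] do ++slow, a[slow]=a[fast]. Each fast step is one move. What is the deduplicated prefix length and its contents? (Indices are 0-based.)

(s=0,f=1) a[fast]=1=a[slow] dup → fast++
(s=0,f=2) a[fast]=5≠a[slow]=1 write a[1]=5 → slow++,fast++
(s=1,f=3) a[fast]=5=a[slow] dup → fast++
(s=1,f=4) a[fast]=6≠a[slow]=5 write a[2]=6 → slow++,fast++
(s=2,f=5) a[fast]=8≠a[slow]=6 write a[3]=8 → slow++,fast++
(s=3,f=6) a[fast]=8=a[slow] dup → fast++
(s=3,f=7) a[fast]=10≠a[slow]=8 write a[4]=10 → slow++,fast++
(s=4,f=8) a[fast]=12≠a[slow]=10 write a[5]=12 → slow++,fast++
(s=5,f=9) a[fast]=12=a[slow] dup → fast++
(s=5,f=10) a[fast]=12=a[slow] dup → fast++
(s=5,f=11) a[fast]=13≠a[slow]=12 write a[6]=13 → slow++,fast++

length 7; prefix = [1, 5, 6, 8, 10, 12, 13]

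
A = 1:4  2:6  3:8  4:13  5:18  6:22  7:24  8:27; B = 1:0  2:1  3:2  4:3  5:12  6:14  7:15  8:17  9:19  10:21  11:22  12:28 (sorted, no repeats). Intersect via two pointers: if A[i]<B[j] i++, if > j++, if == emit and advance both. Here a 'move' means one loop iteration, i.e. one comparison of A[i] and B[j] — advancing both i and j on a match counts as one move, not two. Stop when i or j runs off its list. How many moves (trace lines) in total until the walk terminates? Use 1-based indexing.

[i=1,j=1] 4>0 → j++
[i=1,j=2] 4>1 → j++
[i=1,j=3] 4>2 → j++
[i=1,j=4] 4>3 → j++
[i=1,j=5] 4<12 → i++
[i=2,j=5] 6<12 → i++
[i=3,j=5] 8<12 → i++
[i=4,j=5] 13>12 → j++
[i=4,j=6] 13<14 → i++
[i=5,j=6] 18>14 → j++
[i=5,j=7] 18>15 → j++
[i=5,j=8] 18>17 → j++
[i=5,j=9] 18<19 → i++
[i=6,j=9] 22>19 → j++
[i=6,j=10] 22>21 → j++
[i=6,j=11] 22==22 emit → i++,j++
[i=7,j=12] 24<28 → i++
[i=8,j=12] 27<28 → i++

18 moves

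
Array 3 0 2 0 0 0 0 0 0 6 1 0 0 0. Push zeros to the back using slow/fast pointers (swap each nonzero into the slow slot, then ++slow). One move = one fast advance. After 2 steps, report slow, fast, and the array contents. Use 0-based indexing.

slow=1, fast=2, a=[3, 0, 2, 0, 0, 0, 0, 0, 0, 6, 1, 0, 0, 0]

(s=0,f=0) a[fast]=3≠0 swap→a[0]=3 → slow++,fast++
(s=1,f=1) a[fast]=0 → fast++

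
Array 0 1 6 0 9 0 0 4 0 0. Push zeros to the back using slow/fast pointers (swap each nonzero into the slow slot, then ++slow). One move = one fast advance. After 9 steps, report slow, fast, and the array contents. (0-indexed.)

slow=4, fast=9, a=[1, 6, 9, 4, 0, 0, 0, 0, 0, 0]

(s=0,f=0) a[fast]=0 → fast++
(s=0,f=1) a[fast]=1≠0 swap→a[0]=1 → slow++,fast++
(s=1,f=2) a[fast]=6≠0 swap→a[1]=6 → slow++,fast++
(s=2,f=3) a[fast]=0 → fast++
(s=2,f=4) a[fast]=9≠0 swap→a[2]=9 → slow++,fast++
(s=3,f=5) a[fast]=0 → fast++
(s=3,f=6) a[fast]=0 → fast++
(s=3,f=7) a[fast]=4≠0 swap→a[3]=4 → slow++,fast++
(s=4,f=8) a[fast]=0 → fast++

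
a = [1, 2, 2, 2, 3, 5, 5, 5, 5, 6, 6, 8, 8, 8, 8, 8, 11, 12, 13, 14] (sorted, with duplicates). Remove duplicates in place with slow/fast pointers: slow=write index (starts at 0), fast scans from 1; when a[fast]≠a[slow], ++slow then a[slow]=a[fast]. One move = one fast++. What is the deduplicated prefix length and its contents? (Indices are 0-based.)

length 10; prefix = [1, 2, 3, 5, 6, 8, 11, 12, 13, 14]

slow=0 fast=1: a[fast]=2≠a[slow]=1 write a[1]=2, slow++,fast++
slow=1 fast=2: a[fast]=2=a[slow] dup, fast++
slow=1 fast=3: a[fast]=2=a[slow] dup, fast++
slow=1 fast=4: a[fast]=3≠a[slow]=2 write a[2]=3, slow++,fast++
slow=2 fast=5: a[fast]=5≠a[slow]=3 write a[3]=5, slow++,fast++
slow=3 fast=6: a[fast]=5=a[slow] dup, fast++
slow=3 fast=7: a[fast]=5=a[slow] dup, fast++
slow=3 fast=8: a[fast]=5=a[slow] dup, fast++
slow=3 fast=9: a[fast]=6≠a[slow]=5 write a[4]=6, slow++,fast++
slow=4 fast=10: a[fast]=6=a[slow] dup, fast++
slow=4 fast=11: a[fast]=8≠a[slow]=6 write a[5]=8, slow++,fast++
slow=5 fast=12: a[fast]=8=a[slow] dup, fast++
slow=5 fast=13: a[fast]=8=a[slow] dup, fast++
slow=5 fast=14: a[fast]=8=a[slow] dup, fast++
slow=5 fast=15: a[fast]=8=a[slow] dup, fast++
slow=5 fast=16: a[fast]=11≠a[slow]=8 write a[6]=11, slow++,fast++
slow=6 fast=17: a[fast]=12≠a[slow]=11 write a[7]=12, slow++,fast++
slow=7 fast=18: a[fast]=13≠a[slow]=12 write a[8]=13, slow++,fast++
slow=8 fast=19: a[fast]=14≠a[slow]=13 write a[9]=14, slow++,fast++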